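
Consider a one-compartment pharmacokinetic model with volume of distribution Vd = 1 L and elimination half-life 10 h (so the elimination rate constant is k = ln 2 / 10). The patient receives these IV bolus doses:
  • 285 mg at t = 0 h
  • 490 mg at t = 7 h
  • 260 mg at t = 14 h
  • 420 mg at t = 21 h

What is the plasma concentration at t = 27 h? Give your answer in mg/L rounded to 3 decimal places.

549.049 mg/L

k = ln 2 / 10 = 0.06931 per h
Dose 1 (285 mg at t=0 h): 285·exp(−0.06931·27) = 43.860 mg/L
Dose 2 (490 mg at t=7 h): 490·exp(−0.06931·20) = 122.500 mg/L
Dose 3 (260 mg at t=14 h): 260·exp(−0.06931·13) = 105.593 mg/L
Dose 4 (420 mg at t=21 h): 420·exp(−0.06931·6) = 277.097 mg/L
C(27) = 43.860 + 122.500 + 105.593 + 277.097 = 549.049 mg/L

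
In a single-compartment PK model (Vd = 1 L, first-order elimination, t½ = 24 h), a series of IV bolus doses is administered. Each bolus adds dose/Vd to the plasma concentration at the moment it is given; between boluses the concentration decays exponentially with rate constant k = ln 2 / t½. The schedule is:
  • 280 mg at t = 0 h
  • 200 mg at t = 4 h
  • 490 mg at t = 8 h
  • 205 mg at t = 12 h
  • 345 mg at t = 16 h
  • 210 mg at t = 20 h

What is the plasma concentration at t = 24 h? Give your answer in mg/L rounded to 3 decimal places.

1166.799 mg/L

k = ln 2 / 24 = 0.02888 per h
Dose 1 (280 mg at t=0 h): 280·exp(−0.02888·24) = 140.000 mg/L
Dose 2 (200 mg at t=4 h): 200·exp(−0.02888·20) = 112.246 mg/L
Dose 3 (490 mg at t=8 h): 490·exp(−0.02888·16) = 308.681 mg/L
Dose 4 (205 mg at t=12 h): 205·exp(−0.02888·12) = 144.957 mg/L
Dose 5 (345 mg at t=16 h): 345·exp(−0.02888·8) = 273.827 mg/L
Dose 6 (210 mg at t=20 h): 210·exp(−0.02888·4) = 187.089 mg/L
C(24) = 140.000 + 112.246 + 308.681 + 144.957 + 273.827 + 187.089 = 1166.799 mg/L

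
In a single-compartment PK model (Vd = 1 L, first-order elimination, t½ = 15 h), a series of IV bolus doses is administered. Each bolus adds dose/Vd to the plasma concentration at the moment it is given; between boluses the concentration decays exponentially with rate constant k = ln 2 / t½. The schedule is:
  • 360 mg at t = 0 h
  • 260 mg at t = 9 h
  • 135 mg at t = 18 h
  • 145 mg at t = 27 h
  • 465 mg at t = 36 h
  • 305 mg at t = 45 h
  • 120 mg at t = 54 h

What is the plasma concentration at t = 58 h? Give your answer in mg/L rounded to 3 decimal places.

k = ln 2 / 15 = 0.04621 per h
Dose 1 (360 mg at t=0 h): 360·exp(−0.04621·58) = 24.679 mg/L
Dose 2 (260 mg at t=9 h): 260·exp(−0.04621·49) = 27.015 mg/L
Dose 3 (135 mg at t=18 h): 135·exp(−0.04621·40) = 21.261 mg/L
Dose 4 (145 mg at t=27 h): 145·exp(−0.04621·31) = 34.613 mg/L
Dose 5 (465 mg at t=36 h): 465·exp(−0.04621·22) = 168.245 mg/L
Dose 6 (305 mg at t=45 h): 305·exp(−0.04621·13) = 167.266 mg/L
Dose 7 (120 mg at t=54 h): 120·exp(−0.04621·4) = 99.749 mg/L
C(58) = 24.679 + 27.015 + 21.261 + 34.613 + 168.245 + 167.266 + 99.749 = 542.827 mg/L

542.827 mg/L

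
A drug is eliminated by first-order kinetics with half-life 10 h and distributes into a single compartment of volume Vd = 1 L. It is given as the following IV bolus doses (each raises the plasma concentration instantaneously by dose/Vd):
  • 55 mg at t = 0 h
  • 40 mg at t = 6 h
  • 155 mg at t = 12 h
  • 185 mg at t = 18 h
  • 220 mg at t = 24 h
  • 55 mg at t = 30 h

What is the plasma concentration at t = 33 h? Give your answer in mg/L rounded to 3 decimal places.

k = ln 2 / 10 = 0.06931 per h
Dose 1 (55 mg at t=0 h): 55·exp(−0.06931·33) = 5.584 mg/L
Dose 2 (40 mg at t=6 h): 40·exp(−0.06931·27) = 6.156 mg/L
Dose 3 (155 mg at t=12 h): 155·exp(−0.06931·21) = 36.155 mg/L
Dose 4 (185 mg at t=18 h): 185·exp(−0.06931·15) = 65.407 mg/L
Dose 5 (220 mg at t=24 h): 220·exp(−0.06931·9) = 117.895 mg/L
Dose 6 (55 mg at t=30 h): 55·exp(−0.06931·3) = 44.674 mg/L
C(33) = 5.584 + 6.156 + 36.155 + 65.407 + 117.895 + 44.674 = 275.871 mg/L

275.871 mg/L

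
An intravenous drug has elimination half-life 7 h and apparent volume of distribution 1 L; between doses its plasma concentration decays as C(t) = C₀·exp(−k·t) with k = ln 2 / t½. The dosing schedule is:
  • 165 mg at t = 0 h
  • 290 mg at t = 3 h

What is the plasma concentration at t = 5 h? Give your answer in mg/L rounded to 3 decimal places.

338.466 mg/L

k = ln 2 / 7 = 0.09902 per h
Dose 1 (165 mg at t=0 h): 165·exp(−0.09902·5) = 100.569 mg/L
Dose 2 (290 mg at t=3 h): 290·exp(−0.09902·2) = 237.897 mg/L
C(5) = 100.569 + 237.897 = 338.466 mg/L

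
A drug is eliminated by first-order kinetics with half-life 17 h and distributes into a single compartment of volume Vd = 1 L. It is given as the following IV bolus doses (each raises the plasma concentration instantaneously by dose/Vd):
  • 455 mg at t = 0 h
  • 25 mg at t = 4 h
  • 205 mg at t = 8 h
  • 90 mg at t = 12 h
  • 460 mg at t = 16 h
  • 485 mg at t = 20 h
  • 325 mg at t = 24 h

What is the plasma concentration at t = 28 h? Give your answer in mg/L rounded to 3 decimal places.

1200.357 mg/L

k = ln 2 / 17 = 0.04077 per h
Dose 1 (455 mg at t=0 h): 455·exp(−0.04077·28) = 145.277 mg/L
Dose 2 (25 mg at t=4 h): 25·exp(−0.04077·24) = 9.396 mg/L
Dose 3 (205 mg at t=8 h): 205·exp(−0.04077·20) = 90.699 mg/L
Dose 4 (90 mg at t=12 h): 90·exp(−0.04077·16) = 46.873 mg/L
Dose 5 (460 mg at t=16 h): 460·exp(−0.04077·12) = 282.011 mg/L
Dose 6 (485 mg at t=20 h): 485·exp(−0.04077·8) = 350.010 mg/L
Dose 7 (325 mg at t=24 h): 325·exp(−0.04077·4) = 276.091 mg/L
C(28) = 145.277 + 9.396 + 90.699 + 46.873 + 282.011 + 350.010 + 276.091 = 1200.357 mg/L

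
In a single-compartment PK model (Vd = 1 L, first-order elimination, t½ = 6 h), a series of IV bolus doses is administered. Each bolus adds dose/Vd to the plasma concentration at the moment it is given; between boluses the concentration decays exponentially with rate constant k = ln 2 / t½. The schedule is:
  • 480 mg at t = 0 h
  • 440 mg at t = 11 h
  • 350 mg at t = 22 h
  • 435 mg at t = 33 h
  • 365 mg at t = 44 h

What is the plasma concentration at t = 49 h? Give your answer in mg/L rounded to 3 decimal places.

295.953 mg/L

k = ln 2 / 6 = 0.11552 per h
Dose 1 (480 mg at t=0 h): 480·exp(−0.11552·49) = 1.670 mg/L
Dose 2 (440 mg at t=11 h): 440·exp(−0.11552·38) = 5.457 mg/L
Dose 3 (350 mg at t=22 h): 350·exp(−0.11552·27) = 15.468 mg/L
Dose 4 (435 mg at t=33 h): 435·exp(−0.11552·16) = 68.508 mg/L
Dose 5 (365 mg at t=44 h): 365·exp(−0.11552·5) = 204.849 mg/L
C(49) = 1.670 + 5.457 + 15.468 + 68.508 + 204.849 = 295.953 mg/L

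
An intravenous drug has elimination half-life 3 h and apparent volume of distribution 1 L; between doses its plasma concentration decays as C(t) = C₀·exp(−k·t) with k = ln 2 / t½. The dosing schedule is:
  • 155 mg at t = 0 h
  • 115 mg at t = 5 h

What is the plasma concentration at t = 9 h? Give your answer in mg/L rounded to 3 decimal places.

k = ln 2 / 3 = 0.23105 per h
Dose 1 (155 mg at t=0 h): 155·exp(−0.23105·9) = 19.375 mg/L
Dose 2 (115 mg at t=5 h): 115·exp(−0.23105·4) = 45.638 mg/L
C(9) = 19.375 + 45.638 = 65.013 mg/L

65.013 mg/L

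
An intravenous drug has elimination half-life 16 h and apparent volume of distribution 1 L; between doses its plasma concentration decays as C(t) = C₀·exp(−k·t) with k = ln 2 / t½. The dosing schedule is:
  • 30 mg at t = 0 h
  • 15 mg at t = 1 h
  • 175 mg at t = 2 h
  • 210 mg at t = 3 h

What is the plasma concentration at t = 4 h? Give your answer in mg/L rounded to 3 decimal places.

399.971 mg/L

k = ln 2 / 16 = 0.04332 per h
Dose 1 (30 mg at t=0 h): 30·exp(−0.04332·4) = 25.227 mg/L
Dose 2 (15 mg at t=1 h): 15·exp(−0.04332·3) = 13.172 mg/L
Dose 3 (175 mg at t=2 h): 175·exp(−0.04332·2) = 160.476 mg/L
Dose 4 (210 mg at t=3 h): 210·exp(−0.04332·1) = 201.097 mg/L
C(4) = 25.227 + 13.172 + 160.476 + 201.097 = 399.971 mg/L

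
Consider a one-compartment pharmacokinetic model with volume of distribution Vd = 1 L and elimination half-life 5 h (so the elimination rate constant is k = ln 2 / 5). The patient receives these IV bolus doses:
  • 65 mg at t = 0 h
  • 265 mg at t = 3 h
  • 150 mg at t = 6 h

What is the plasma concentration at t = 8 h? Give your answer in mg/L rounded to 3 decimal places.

k = ln 2 / 5 = 0.13863 per h
Dose 1 (65 mg at t=0 h): 65·exp(−0.13863·8) = 21.442 mg/L
Dose 2 (265 mg at t=3 h): 265·exp(−0.13863·5) = 132.500 mg/L
Dose 3 (150 mg at t=6 h): 150·exp(−0.13863·2) = 113.679 mg/L
C(8) = 21.442 + 132.500 + 113.679 = 267.621 mg/L

267.621 mg/L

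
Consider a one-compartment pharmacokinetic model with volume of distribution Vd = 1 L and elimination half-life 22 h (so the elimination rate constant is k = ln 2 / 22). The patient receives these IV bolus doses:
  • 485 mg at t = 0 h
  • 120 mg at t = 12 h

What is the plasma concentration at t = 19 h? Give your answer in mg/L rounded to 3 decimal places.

k = ln 2 / 22 = 0.03151 per h
Dose 1 (485 mg at t=0 h): 485·exp(−0.03151·19) = 266.539 mg/L
Dose 2 (120 mg at t=12 h): 120·exp(−0.03151·7) = 96.250 mg/L
C(19) = 266.539 + 96.250 = 362.789 mg/L

362.789 mg/L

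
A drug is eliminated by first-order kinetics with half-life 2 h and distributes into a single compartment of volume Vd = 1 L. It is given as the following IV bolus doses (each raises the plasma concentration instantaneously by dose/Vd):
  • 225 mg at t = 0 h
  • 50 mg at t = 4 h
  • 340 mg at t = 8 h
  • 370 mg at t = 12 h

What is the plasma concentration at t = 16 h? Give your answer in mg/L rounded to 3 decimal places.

115.410 mg/L

k = ln 2 / 2 = 0.34657 per h
Dose 1 (225 mg at t=0 h): 225·exp(−0.34657·16) = 0.879 mg/L
Dose 2 (50 mg at t=4 h): 50·exp(−0.34657·12) = 0.781 mg/L
Dose 3 (340 mg at t=8 h): 340·exp(−0.34657·8) = 21.250 mg/L
Dose 4 (370 mg at t=12 h): 370·exp(−0.34657·4) = 92.500 mg/L
C(16) = 0.879 + 0.781 + 21.250 + 92.500 = 115.410 mg/L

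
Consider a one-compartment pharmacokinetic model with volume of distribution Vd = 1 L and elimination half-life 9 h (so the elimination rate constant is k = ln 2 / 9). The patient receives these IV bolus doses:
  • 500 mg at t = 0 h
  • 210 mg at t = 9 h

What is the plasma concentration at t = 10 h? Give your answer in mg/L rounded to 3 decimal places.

k = ln 2 / 9 = 0.07702 per h
Dose 1 (500 mg at t=0 h): 500·exp(−0.07702·10) = 231.469 mg/L
Dose 2 (210 mg at t=9 h): 210·exp(−0.07702·1) = 194.434 mg/L
C(10) = 231.469 + 194.434 = 425.902 mg/L

425.902 mg/L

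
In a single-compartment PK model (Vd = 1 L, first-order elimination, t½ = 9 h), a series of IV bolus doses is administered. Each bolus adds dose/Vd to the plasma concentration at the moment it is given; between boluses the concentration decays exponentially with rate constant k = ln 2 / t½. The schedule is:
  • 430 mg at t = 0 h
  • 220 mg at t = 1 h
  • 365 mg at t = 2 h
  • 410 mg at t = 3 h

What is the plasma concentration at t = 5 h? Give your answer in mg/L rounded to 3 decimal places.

k = ln 2 / 9 = 0.07702 per h
Dose 1 (430 mg at t=0 h): 430·exp(−0.07702·5) = 292.570 mg/L
Dose 2 (220 mg at t=1 h): 220·exp(−0.07702·4) = 161.671 mg/L
Dose 3 (365 mg at t=2 h): 365·exp(−0.07702·3) = 289.701 mg/L
Dose 4 (410 mg at t=3 h): 410·exp(−0.07702·2) = 351.470 mg/L
C(5) = 292.570 + 161.671 + 289.701 + 351.470 = 1095.411 mg/L

1095.411 mg/L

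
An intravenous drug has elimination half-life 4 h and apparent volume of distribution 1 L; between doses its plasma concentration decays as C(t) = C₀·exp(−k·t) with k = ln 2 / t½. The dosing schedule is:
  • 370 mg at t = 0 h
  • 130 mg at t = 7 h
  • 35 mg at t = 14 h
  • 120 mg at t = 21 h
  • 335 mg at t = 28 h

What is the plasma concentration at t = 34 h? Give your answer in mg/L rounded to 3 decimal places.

134.377 mg/L

k = ln 2 / 4 = 0.17329 per h
Dose 1 (370 mg at t=0 h): 370·exp(−0.17329·34) = 1.022 mg/L
Dose 2 (130 mg at t=7 h): 130·exp(−0.17329·27) = 1.208 mg/L
Dose 3 (35 mg at t=14 h): 35·exp(−0.17329·20) = 1.094 mg/L
Dose 4 (120 mg at t=21 h): 120·exp(−0.17329·13) = 12.613 mg/L
Dose 5 (335 mg at t=28 h): 335·exp(−0.17329·6) = 118.440 mg/L
C(34) = 1.022 + 1.208 + 1.094 + 12.613 + 118.440 = 134.377 mg/L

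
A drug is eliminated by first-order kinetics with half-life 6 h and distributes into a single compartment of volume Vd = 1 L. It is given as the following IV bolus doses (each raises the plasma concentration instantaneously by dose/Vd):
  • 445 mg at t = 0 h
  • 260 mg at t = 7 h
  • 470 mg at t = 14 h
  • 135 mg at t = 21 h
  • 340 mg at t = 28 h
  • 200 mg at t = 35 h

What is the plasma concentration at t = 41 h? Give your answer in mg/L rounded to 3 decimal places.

k = ln 2 / 6 = 0.11552 per h
Dose 1 (445 mg at t=0 h): 445·exp(−0.11552·41) = 3.902 mg/L
Dose 2 (260 mg at t=7 h): 260·exp(−0.11552·34) = 5.118 mg/L
Dose 3 (470 mg at t=14 h): 470·exp(−0.11552·27) = 20.771 mg/L
Dose 4 (135 mg at t=21 h): 135·exp(−0.11552·20) = 13.394 mg/L
Dose 5 (340 mg at t=28 h): 340·exp(−0.11552·13) = 75.726 mg/L
Dose 6 (200 mg at t=35 h): 200·exp(−0.11552·6) = 100.000 mg/L
C(41) = 3.902 + 5.118 + 20.771 + 13.394 + 75.726 + 100.000 = 218.912 mg/L

218.912 mg/L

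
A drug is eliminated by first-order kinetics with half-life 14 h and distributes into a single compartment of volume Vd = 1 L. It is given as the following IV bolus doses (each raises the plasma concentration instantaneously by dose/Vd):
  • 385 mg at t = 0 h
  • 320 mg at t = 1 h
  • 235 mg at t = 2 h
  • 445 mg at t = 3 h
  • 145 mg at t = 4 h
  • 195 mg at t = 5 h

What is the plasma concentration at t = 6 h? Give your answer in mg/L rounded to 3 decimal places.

k = ln 2 / 14 = 0.04951 per h
Dose 1 (385 mg at t=0 h): 385·exp(−0.04951·6) = 286.054 mg/L
Dose 2 (320 mg at t=1 h): 320·exp(−0.04951·5) = 249.827 mg/L
Dose 3 (235 mg at t=2 h): 235·exp(−0.04951·4) = 192.779 mg/L
Dose 4 (445 mg at t=3 h): 445·exp(−0.04951·3) = 383.578 mg/L
Dose 5 (145 mg at t=4 h): 145·exp(−0.04951·2) = 131.330 mg/L
Dose 6 (195 mg at t=5 h): 195·exp(−0.04951·1) = 185.581 mg/L
C(6) = 286.054 + 249.827 + 192.779 + 383.578 + 131.330 + 185.581 = 1429.148 mg/L

1429.148 mg/L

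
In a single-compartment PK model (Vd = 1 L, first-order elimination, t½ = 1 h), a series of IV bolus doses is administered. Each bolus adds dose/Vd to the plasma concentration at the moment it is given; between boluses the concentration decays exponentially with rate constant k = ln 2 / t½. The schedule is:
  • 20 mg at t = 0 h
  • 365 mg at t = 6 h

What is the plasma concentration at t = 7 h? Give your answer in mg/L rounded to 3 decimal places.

182.656 mg/L

k = ln 2 / 1 = 0.69315 per h
Dose 1 (20 mg at t=0 h): 20·exp(−0.69315·7) = 0.156 mg/L
Dose 2 (365 mg at t=6 h): 365·exp(−0.69315·1) = 182.500 mg/L
C(7) = 0.156 + 182.500 = 182.656 mg/L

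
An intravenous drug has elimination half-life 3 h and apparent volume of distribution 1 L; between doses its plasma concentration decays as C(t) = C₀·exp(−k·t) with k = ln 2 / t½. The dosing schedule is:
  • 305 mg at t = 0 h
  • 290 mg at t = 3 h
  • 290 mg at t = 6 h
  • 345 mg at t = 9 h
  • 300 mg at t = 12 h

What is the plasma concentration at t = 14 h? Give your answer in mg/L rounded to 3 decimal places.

378.173 mg/L

k = ln 2 / 3 = 0.23105 per h
Dose 1 (305 mg at t=0 h): 305·exp(−0.23105·14) = 12.009 mg/L
Dose 2 (290 mg at t=3 h): 290·exp(−0.23105·11) = 22.836 mg/L
Dose 3 (290 mg at t=6 h): 290·exp(−0.23105·8) = 45.672 mg/L
Dose 4 (345 mg at t=9 h): 345·exp(−0.23105·5) = 108.668 mg/L
Dose 5 (300 mg at t=12 h): 300·exp(−0.23105·2) = 188.988 mg/L
C(14) = 12.009 + 22.836 + 45.672 + 108.668 + 188.988 = 378.173 mg/L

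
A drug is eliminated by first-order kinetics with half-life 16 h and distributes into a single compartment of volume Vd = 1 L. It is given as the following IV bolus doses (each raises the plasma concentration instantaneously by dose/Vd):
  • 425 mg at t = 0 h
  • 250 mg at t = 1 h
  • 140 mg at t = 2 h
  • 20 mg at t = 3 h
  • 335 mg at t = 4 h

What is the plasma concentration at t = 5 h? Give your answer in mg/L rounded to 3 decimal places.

k = ln 2 / 16 = 0.04332 per h
Dose 1 (425 mg at t=0 h): 425·exp(−0.04332·5) = 342.229 mg/L
Dose 2 (250 mg at t=1 h): 250·exp(−0.04332·4) = 210.224 mg/L
Dose 3 (140 mg at t=2 h): 140·exp(−0.04332·3) = 122.938 mg/L
Dose 4 (20 mg at t=3 h): 20·exp(−0.04332·2) = 18.340 mg/L
Dose 5 (335 mg at t=4 h): 335·exp(−0.04332·1) = 320.797 mg/L
C(5) = 342.229 + 210.224 + 122.938 + 18.340 + 320.797 = 1014.528 mg/L

1014.528 mg/L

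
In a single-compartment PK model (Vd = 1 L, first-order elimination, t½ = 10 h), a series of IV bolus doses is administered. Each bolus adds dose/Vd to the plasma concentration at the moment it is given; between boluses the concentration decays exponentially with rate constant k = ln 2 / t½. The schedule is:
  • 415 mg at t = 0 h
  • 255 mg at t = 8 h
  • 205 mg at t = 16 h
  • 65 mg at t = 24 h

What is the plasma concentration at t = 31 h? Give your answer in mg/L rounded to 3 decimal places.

212.673 mg/L

k = ln 2 / 10 = 0.06931 per h
Dose 1 (415 mg at t=0 h): 415·exp(−0.06931·31) = 48.401 mg/L
Dose 2 (255 mg at t=8 h): 255·exp(−0.06931·23) = 51.781 mg/L
Dose 3 (205 mg at t=16 h): 205·exp(−0.06931·15) = 72.478 mg/L
Dose 4 (65 mg at t=24 h): 65·exp(−0.06931·7) = 40.012 mg/L
C(31) = 48.401 + 51.781 + 72.478 + 40.012 = 212.673 mg/L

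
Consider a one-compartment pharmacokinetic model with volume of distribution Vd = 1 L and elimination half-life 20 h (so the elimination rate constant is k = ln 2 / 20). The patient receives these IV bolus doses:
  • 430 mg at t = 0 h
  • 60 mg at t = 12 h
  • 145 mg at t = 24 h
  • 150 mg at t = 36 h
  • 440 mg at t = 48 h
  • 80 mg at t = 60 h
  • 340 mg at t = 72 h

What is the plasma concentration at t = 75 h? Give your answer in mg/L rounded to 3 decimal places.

k = ln 2 / 20 = 0.03466 per h
Dose 1 (430 mg at t=0 h): 430·exp(−0.03466·75) = 31.960 mg/L
Dose 2 (60 mg at t=12 h): 60·exp(−0.03466·63) = 6.759 mg/L
Dose 3 (145 mg at t=24 h): 145·exp(−0.03466·51) = 24.759 mg/L
Dose 4 (150 mg at t=36 h): 150·exp(−0.03466·39) = 38.822 mg/L
Dose 5 (440 mg at t=48 h): 440·exp(−0.03466·27) = 172.609 mg/L
Dose 6 (80 mg at t=60 h): 80·exp(−0.03466·15) = 47.568 mg/L
Dose 7 (340 mg at t=72 h): 340·exp(−0.03466·3) = 306.425 mg/L
C(75) = 31.960 + 6.759 + 24.759 + 38.822 + 172.609 + 47.568 + 306.425 = 628.903 mg/L

628.903 mg/L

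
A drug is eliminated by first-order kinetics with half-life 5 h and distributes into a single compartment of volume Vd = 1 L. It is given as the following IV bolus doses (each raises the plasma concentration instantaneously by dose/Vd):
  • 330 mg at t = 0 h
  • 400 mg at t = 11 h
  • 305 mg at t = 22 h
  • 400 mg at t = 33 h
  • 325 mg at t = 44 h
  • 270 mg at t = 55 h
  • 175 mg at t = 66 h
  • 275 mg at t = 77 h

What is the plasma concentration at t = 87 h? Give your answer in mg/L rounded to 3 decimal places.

82.581 mg/L

k = ln 2 / 5 = 0.13863 per h
Dose 1 (330 mg at t=0 h): 330·exp(−0.13863·87) = 0.002 mg/L
Dose 2 (400 mg at t=11 h): 400·exp(−0.13863·76) = 0.011 mg/L
Dose 3 (305 mg at t=22 h): 305·exp(−0.13863·65) = 0.037 mg/L
Dose 4 (400 mg at t=33 h): 400·exp(−0.13863·54) = 0.224 mg/L
Dose 5 (325 mg at t=44 h): 325·exp(−0.13863·43) = 0.838 mg/L
Dose 6 (270 mg at t=55 h): 270·exp(−0.13863·32) = 3.197 mg/L
Dose 7 (175 mg at t=66 h): 175·exp(−0.13863·21) = 9.522 mg/L
Dose 8 (275 mg at t=77 h): 275·exp(−0.13863·10) = 68.750 mg/L
C(87) = 0.002 + 0.011 + 0.037 + 0.224 + 0.838 + 3.197 + 9.522 + 68.750 = 82.581 mg/L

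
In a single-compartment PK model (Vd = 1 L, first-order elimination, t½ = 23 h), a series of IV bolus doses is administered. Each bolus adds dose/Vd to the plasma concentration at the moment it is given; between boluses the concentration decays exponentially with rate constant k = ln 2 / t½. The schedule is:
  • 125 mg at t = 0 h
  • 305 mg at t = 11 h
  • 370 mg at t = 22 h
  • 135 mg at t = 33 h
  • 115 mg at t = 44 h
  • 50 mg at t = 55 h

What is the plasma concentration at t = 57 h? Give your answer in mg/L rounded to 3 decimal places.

k = ln 2 / 23 = 0.03014 per h
Dose 1 (125 mg at t=0 h): 125·exp(−0.03014·57) = 22.433 mg/L
Dose 2 (305 mg at t=11 h): 305·exp(−0.03014·46) = 76.250 mg/L
Dose 3 (370 mg at t=22 h): 370·exp(−0.03014·35) = 128.858 mg/L
Dose 4 (135 mg at t=33 h): 135·exp(−0.03014·24) = 65.496 mg/L
Dose 5 (115 mg at t=44 h): 115·exp(−0.03014·13) = 77.723 mg/L
Dose 6 (50 mg at t=55 h): 50·exp(−0.03014·2) = 47.075 mg/L
C(57) = 22.433 + 76.250 + 128.858 + 65.496 + 77.723 + 47.075 = 417.836 mg/L

417.836 mg/L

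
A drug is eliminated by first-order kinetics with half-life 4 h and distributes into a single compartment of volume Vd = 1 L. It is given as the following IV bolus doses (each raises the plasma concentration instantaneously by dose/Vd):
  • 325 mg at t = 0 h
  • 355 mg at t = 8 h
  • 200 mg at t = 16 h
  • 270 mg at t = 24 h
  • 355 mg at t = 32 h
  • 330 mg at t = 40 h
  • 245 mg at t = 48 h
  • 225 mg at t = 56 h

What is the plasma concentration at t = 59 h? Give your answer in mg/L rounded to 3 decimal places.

186.574 mg/L

k = ln 2 / 4 = 0.17329 per h
Dose 1 (325 mg at t=0 h): 325·exp(−0.17329·59) = 0.012 mg/L
Dose 2 (355 mg at t=8 h): 355·exp(−0.17329·51) = 0.052 mg/L
Dose 3 (200 mg at t=16 h): 200·exp(−0.17329·43) = 0.116 mg/L
Dose 4 (270 mg at t=24 h): 270·exp(−0.17329·35) = 0.627 mg/L
Dose 5 (355 mg at t=32 h): 355·exp(−0.17329·27) = 3.298 mg/L
Dose 6 (330 mg at t=40 h): 330·exp(−0.17329·19) = 12.264 mg/L
Dose 7 (245 mg at t=48 h): 245·exp(−0.17329·11) = 36.419 mg/L
Dose 8 (225 mg at t=56 h): 225·exp(−0.17329·3) = 133.786 mg/L
C(59) = 0.012 + 0.052 + 0.116 + 0.627 + 3.298 + 12.264 + 36.419 + 133.786 = 186.574 mg/L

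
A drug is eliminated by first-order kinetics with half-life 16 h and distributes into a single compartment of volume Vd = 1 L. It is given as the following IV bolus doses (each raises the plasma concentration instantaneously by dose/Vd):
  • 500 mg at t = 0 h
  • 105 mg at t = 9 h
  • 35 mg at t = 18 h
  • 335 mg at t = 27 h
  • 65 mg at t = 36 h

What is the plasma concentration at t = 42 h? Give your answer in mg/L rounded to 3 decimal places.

343.602 mg/L

k = ln 2 / 16 = 0.04332 per h
Dose 1 (500 mg at t=0 h): 500·exp(−0.04332·42) = 81.052 mg/L
Dose 2 (105 mg at t=9 h): 105·exp(−0.04332·33) = 25.137 mg/L
Dose 3 (35 mg at t=18 h): 35·exp(−0.04332·24) = 12.374 mg/L
Dose 4 (335 mg at t=27 h): 335·exp(−0.04332·15) = 174.916 mg/L
Dose 5 (65 mg at t=36 h): 65·exp(−0.04332·6) = 50.122 mg/L
C(42) = 81.052 + 25.137 + 12.374 + 174.916 + 50.122 = 343.602 mg/L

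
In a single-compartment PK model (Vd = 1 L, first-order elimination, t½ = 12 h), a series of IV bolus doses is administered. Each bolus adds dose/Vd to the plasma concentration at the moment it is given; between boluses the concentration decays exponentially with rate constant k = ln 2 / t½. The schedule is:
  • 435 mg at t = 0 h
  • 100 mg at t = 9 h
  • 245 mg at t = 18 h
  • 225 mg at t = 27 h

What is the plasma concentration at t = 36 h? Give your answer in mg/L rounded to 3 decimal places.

295.804 mg/L

k = ln 2 / 12 = 0.05776 per h
Dose 1 (435 mg at t=0 h): 435·exp(−0.05776·36) = 54.375 mg/L
Dose 2 (100 mg at t=9 h): 100·exp(−0.05776·27) = 21.022 mg/L
Dose 3 (245 mg at t=18 h): 245·exp(−0.05776·18) = 86.621 mg/L
Dose 4 (225 mg at t=27 h): 225·exp(−0.05776·9) = 133.786 mg/L
C(36) = 54.375 + 21.022 + 86.621 + 133.786 = 295.804 mg/L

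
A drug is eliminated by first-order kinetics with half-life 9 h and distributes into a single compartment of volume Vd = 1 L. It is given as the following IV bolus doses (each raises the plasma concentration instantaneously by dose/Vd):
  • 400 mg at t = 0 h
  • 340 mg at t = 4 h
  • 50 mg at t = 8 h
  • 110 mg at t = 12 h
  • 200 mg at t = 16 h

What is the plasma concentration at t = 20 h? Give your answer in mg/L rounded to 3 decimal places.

411.099 mg/L

k = ln 2 / 9 = 0.07702 per h
Dose 1 (400 mg at t=0 h): 400·exp(−0.07702·20) = 85.724 mg/L
Dose 2 (340 mg at t=4 h): 340·exp(−0.07702·16) = 99.155 mg/L
Dose 3 (50 mg at t=8 h): 50·exp(−0.07702·12) = 19.843 mg/L
Dose 4 (110 mg at t=12 h): 110·exp(−0.07702·8) = 59.403 mg/L
Dose 5 (200 mg at t=16 h): 200·exp(−0.07702·4) = 146.973 mg/L
C(20) = 85.724 + 99.155 + 19.843 + 59.403 + 146.973 = 411.099 mg/L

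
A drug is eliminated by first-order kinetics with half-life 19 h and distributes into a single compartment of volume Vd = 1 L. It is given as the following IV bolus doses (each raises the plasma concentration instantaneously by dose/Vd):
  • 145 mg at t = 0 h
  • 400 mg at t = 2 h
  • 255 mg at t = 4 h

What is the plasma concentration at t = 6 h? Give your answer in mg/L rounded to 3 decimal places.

k = ln 2 / 19 = 0.03648 per h
Dose 1 (145 mg at t=0 h): 145·exp(−0.03648·6) = 116.495 mg/L
Dose 2 (400 mg at t=2 h): 400·exp(−0.03648·4) = 345.689 mg/L
Dose 3 (255 mg at t=4 h): 255·exp(−0.03648·2) = 237.057 mg/L
C(6) = 116.495 + 345.689 + 237.057 = 699.240 mg/L

699.240 mg/L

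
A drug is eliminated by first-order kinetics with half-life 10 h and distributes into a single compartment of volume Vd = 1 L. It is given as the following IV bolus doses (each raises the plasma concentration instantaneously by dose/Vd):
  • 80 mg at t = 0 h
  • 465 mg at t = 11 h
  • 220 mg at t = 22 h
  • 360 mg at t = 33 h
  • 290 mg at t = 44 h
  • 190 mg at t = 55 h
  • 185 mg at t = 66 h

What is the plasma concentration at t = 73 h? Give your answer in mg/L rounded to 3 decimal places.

k = ln 2 / 10 = 0.06931 per h
Dose 1 (80 mg at t=0 h): 80·exp(−0.06931·73) = 0.508 mg/L
Dose 2 (465 mg at t=11 h): 465·exp(−0.06931·62) = 6.325 mg/L
Dose 3 (220 mg at t=22 h): 220·exp(−0.06931·51) = 6.415 mg/L
Dose 4 (360 mg at t=33 h): 360·exp(−0.06931·40) = 22.500 mg/L
Dose 5 (290 mg at t=44 h): 290·exp(−0.06931·29) = 38.852 mg/L
Dose 6 (190 mg at t=55 h): 190·exp(−0.06931·18) = 54.563 mg/L
Dose 7 (185 mg at t=66 h): 185·exp(−0.06931·7) = 113.881 mg/L
C(73) = 0.508 + 6.325 + 6.415 + 22.500 + 38.852 + 54.563 + 113.881 = 243.043 mg/L

243.043 mg/L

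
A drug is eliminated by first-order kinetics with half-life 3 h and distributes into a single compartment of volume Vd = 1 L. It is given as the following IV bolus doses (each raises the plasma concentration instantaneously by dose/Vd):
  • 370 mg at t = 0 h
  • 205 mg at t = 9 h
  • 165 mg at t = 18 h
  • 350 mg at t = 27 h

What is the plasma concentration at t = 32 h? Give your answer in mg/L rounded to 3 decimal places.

117.976 mg/L

k = ln 2 / 3 = 0.23105 per h
Dose 1 (370 mg at t=0 h): 370·exp(−0.23105·32) = 0.228 mg/L
Dose 2 (205 mg at t=9 h): 205·exp(−0.23105·23) = 1.009 mg/L
Dose 3 (165 mg at t=18 h): 165·exp(−0.23105·14) = 6.496 mg/L
Dose 4 (350 mg at t=27 h): 350·exp(−0.23105·5) = 110.243 mg/L
C(32) = 0.228 + 1.009 + 6.496 + 110.243 = 117.976 mg/L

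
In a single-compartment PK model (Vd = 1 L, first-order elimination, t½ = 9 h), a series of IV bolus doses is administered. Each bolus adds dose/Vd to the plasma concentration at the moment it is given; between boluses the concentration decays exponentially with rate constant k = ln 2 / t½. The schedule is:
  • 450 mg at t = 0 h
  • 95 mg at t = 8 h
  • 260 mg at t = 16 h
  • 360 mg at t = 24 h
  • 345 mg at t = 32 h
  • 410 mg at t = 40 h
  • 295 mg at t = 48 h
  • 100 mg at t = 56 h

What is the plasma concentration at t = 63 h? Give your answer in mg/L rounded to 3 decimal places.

282.391 mg/L

k = ln 2 / 9 = 0.07702 per h
Dose 1 (450 mg at t=0 h): 450·exp(−0.07702·63) = 3.516 mg/L
Dose 2 (95 mg at t=8 h): 95·exp(−0.07702·55) = 1.374 mg/L
Dose 3 (260 mg at t=16 h): 260·exp(−0.07702·47) = 6.965 mg/L
Dose 4 (360 mg at t=24 h): 360·exp(−0.07702·39) = 17.858 mg/L
Dose 5 (345 mg at t=32 h): 345·exp(−0.07702·31) = 31.691 mg/L
Dose 6 (410 mg at t=40 h): 410·exp(−0.07702·23) = 69.740 mg/L
Dose 7 (295 mg at t=48 h): 295·exp(−0.07702·15) = 92.919 mg/L
Dose 8 (100 mg at t=56 h): 100·exp(−0.07702·7) = 58.326 mg/L
C(63) = 3.516 + 1.374 + 6.965 + 17.858 + 31.691 + 69.740 + 92.919 + 58.326 = 282.391 mg/L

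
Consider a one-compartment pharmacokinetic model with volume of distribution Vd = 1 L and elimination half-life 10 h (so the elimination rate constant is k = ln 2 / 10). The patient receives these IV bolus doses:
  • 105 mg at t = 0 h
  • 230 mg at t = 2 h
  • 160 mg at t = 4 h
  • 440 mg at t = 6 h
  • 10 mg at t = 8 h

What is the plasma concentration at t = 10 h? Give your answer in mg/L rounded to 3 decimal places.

632.324 mg/L

k = ln 2 / 10 = 0.06931 per h
Dose 1 (105 mg at t=0 h): 105·exp(−0.06931·10) = 52.500 mg/L
Dose 2 (230 mg at t=2 h): 230·exp(−0.06931·8) = 132.100 mg/L
Dose 3 (160 mg at t=4 h): 160·exp(−0.06931·6) = 105.561 mg/L
Dose 4 (440 mg at t=6 h): 440·exp(−0.06931·4) = 333.458 mg/L
Dose 5 (10 mg at t=8 h): 10·exp(−0.06931·2) = 8.706 mg/L
C(10) = 52.500 + 132.100 + 105.561 + 333.458 + 8.706 = 632.324 mg/L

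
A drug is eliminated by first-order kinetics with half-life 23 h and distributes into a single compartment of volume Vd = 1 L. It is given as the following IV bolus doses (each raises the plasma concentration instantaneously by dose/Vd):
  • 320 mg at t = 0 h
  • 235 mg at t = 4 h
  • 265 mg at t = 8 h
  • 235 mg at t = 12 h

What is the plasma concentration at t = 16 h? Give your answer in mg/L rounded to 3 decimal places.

k = ln 2 / 23 = 0.03014 per h
Dose 1 (320 mg at t=0 h): 320·exp(−0.03014·16) = 197.578 mg/L
Dose 2 (235 mg at t=4 h): 235·exp(−0.03014·12) = 163.685 mg/L
Dose 3 (265 mg at t=8 h): 265·exp(−0.03014·8) = 208.228 mg/L
Dose 4 (235 mg at t=12 h): 235·exp(−0.03014·4) = 208.312 mg/L
C(16) = 197.578 + 163.685 + 208.228 + 208.312 = 777.803 mg/L

777.803 mg/L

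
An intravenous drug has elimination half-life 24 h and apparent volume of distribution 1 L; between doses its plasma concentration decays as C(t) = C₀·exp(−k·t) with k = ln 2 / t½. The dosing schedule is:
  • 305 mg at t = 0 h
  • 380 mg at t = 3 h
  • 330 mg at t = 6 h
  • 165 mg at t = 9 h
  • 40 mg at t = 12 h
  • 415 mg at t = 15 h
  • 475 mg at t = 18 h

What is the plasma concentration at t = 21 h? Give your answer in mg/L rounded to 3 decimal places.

1538.296 mg/L

k = ln 2 / 24 = 0.02888 per h
Dose 1 (305 mg at t=0 h): 305·exp(−0.02888·21) = 166.302 mg/L
Dose 2 (380 mg at t=3 h): 380·exp(−0.02888·18) = 225.949 mg/L
Dose 3 (330 mg at t=6 h): 330·exp(−0.02888·15) = 213.979 mg/L
Dose 4 (165 mg at t=9 h): 165·exp(−0.02888·12) = 116.673 mg/L
Dose 5 (40 mg at t=12 h): 40·exp(−0.02888·9) = 30.844 mg/L
Dose 6 (415 mg at t=15 h): 415·exp(−0.02888·6) = 348.972 mg/L
Dose 7 (475 mg at t=18 h): 475·exp(−0.02888·3) = 435.577 mg/L
C(21) = 166.302 + 225.949 + 213.979 + 116.673 + 30.844 + 348.972 + 435.577 = 1538.296 mg/L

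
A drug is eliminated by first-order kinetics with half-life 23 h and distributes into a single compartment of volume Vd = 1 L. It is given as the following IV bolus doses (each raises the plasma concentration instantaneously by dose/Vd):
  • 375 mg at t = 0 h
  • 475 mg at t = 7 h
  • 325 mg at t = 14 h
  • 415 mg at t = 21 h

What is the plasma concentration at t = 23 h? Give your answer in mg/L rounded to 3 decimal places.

1119.298 mg/L

k = ln 2 / 23 = 0.03014 per h
Dose 1 (375 mg at t=0 h): 375·exp(−0.03014·23) = 187.500 mg/L
Dose 2 (475 mg at t=7 h): 475·exp(−0.03014·16) = 293.279 mg/L
Dose 3 (325 mg at t=14 h): 325·exp(−0.03014·9) = 247.793 mg/L
Dose 4 (415 mg at t=21 h): 415·exp(−0.03014·2) = 390.725 mg/L
C(23) = 187.500 + 293.279 + 247.793 + 390.725 = 1119.298 mg/L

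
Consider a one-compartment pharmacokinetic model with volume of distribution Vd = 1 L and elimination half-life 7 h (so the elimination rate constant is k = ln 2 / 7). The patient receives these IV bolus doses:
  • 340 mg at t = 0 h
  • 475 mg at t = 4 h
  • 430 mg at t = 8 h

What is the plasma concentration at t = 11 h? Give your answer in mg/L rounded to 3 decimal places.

k = ln 2 / 7 = 0.09902 per h
Dose 1 (340 mg at t=0 h): 340·exp(−0.09902·11) = 114.402 mg/L
Dose 2 (475 mg at t=4 h): 475·exp(−0.09902·7) = 237.500 mg/L
Dose 3 (430 mg at t=8 h): 430·exp(−0.09902·3) = 319.489 mg/L
C(11) = 114.402 + 237.500 + 319.489 = 671.390 mg/L

671.390 mg/L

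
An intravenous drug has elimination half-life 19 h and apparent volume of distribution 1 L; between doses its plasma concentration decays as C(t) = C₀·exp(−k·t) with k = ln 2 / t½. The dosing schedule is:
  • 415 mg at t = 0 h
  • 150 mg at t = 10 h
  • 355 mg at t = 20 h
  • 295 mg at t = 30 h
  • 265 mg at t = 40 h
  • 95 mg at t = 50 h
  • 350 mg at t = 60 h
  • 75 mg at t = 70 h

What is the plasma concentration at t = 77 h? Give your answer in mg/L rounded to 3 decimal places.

k = ln 2 / 19 = 0.03648 per h
Dose 1 (415 mg at t=0 h): 415·exp(−0.03648·77) = 25.008 mg/L
Dose 2 (150 mg at t=10 h): 150·exp(−0.03648·67) = 13.019 mg/L
Dose 3 (355 mg at t=20 h): 355·exp(−0.03648·57) = 44.375 mg/L
Dose 4 (295 mg at t=30 h): 295·exp(−0.03648·47) = 53.109 mg/L
Dose 5 (265 mg at t=40 h): 265·exp(−0.03648·37) = 68.712 mg/L
Dose 6 (95 mg at t=50 h): 95·exp(−0.03648·27) = 35.477 mg/L
Dose 7 (350 mg at t=60 h): 350·exp(−0.03648·17) = 188.246 mg/L
Dose 8 (75 mg at t=70 h): 75·exp(−0.03648·7) = 58.097 mg/L
C(77) = 25.008 + 13.019 + 44.375 + 53.109 + 68.712 + 35.477 + 188.246 + 58.097 = 486.042 mg/L

486.042 mg/L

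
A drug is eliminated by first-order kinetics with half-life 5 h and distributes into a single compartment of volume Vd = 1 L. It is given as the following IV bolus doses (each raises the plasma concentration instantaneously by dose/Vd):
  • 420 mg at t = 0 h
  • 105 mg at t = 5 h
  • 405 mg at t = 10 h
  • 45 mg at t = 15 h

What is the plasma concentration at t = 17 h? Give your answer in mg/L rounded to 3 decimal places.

k = ln 2 / 5 = 0.13863 per h
Dose 1 (420 mg at t=0 h): 420·exp(−0.13863·17) = 39.788 mg/L
Dose 2 (105 mg at t=5 h): 105·exp(−0.13863·12) = 19.894 mg/L
Dose 3 (405 mg at t=10 h): 405·exp(−0.13863·7) = 153.466 mg/L
Dose 4 (45 mg at t=15 h): 45·exp(−0.13863·2) = 34.104 mg/L
C(17) = 39.788 + 19.894 + 153.466 + 34.104 = 247.251 mg/L

247.251 mg/L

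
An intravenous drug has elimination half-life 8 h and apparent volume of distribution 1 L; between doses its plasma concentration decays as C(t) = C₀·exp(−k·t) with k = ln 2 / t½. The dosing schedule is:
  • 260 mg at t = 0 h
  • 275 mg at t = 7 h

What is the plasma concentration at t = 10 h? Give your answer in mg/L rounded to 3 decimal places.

321.371 mg/L

k = ln 2 / 8 = 0.08664 per h
Dose 1 (260 mg at t=0 h): 260·exp(−0.08664·10) = 109.317 mg/L
Dose 2 (275 mg at t=7 h): 275·exp(−0.08664·3) = 212.054 mg/L
C(10) = 109.317 + 212.054 = 321.371 mg/L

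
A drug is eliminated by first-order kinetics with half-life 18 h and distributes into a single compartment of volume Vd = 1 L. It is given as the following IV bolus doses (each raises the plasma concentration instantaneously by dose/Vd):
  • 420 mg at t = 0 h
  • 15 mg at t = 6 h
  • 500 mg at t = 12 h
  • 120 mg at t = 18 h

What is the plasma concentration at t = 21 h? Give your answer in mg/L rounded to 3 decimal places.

655.968 mg/L

k = ln 2 / 18 = 0.03851 per h
Dose 1 (420 mg at t=0 h): 420·exp(−0.03851·21) = 187.089 mg/L
Dose 2 (15 mg at t=6 h): 15·exp(−0.03851·15) = 8.418 mg/L
Dose 3 (500 mg at t=12 h): 500·exp(−0.03851·9) = 353.553 mg/L
Dose 4 (120 mg at t=18 h): 120·exp(−0.03851·3) = 106.908 mg/L
C(21) = 187.089 + 8.418 + 353.553 + 106.908 = 655.968 mg/L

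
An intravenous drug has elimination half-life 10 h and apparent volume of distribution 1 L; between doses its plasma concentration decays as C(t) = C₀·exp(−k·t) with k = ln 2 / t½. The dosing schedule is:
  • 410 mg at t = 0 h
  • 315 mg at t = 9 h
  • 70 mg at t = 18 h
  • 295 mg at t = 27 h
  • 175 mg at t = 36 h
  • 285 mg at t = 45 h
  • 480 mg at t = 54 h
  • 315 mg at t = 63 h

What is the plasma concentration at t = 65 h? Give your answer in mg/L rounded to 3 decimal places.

627.743 mg/L

k = ln 2 / 10 = 0.06931 per h
Dose 1 (410 mg at t=0 h): 410·exp(−0.06931·65) = 4.530 mg/L
Dose 2 (315 mg at t=9 h): 315·exp(−0.06931·56) = 6.494 mg/L
Dose 3 (70 mg at t=18 h): 70·exp(−0.06931·47) = 2.693 mg/L
Dose 4 (295 mg at t=27 h): 295·exp(−0.06931·38) = 21.179 mg/L
Dose 5 (175 mg at t=36 h): 175·exp(−0.06931·29) = 23.445 mg/L
Dose 6 (285 mg at t=45 h): 285·exp(−0.06931·20) = 71.250 mg/L
Dose 7 (480 mg at t=54 h): 480·exp(−0.06931·11) = 223.928 mg/L
Dose 8 (315 mg at t=63 h): 315·exp(−0.06931·2) = 274.223 mg/L
C(65) = 4.530 + 6.494 + 2.693 + 21.179 + 23.445 + 71.250 + 223.928 + 274.223 = 627.743 mg/L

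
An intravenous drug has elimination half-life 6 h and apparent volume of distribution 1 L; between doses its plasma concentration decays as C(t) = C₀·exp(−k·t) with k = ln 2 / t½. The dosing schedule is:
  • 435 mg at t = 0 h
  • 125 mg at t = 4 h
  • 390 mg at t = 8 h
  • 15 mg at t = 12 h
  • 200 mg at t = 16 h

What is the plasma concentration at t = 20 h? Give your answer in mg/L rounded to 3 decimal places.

k = ln 2 / 6 = 0.11552 per h
Dose 1 (435 mg at t=0 h): 435·exp(−0.11552·20) = 43.157 mg/L
Dose 2 (125 mg at t=4 h): 125·exp(−0.11552·16) = 19.686 mg/L
Dose 3 (390 mg at t=8 h): 390·exp(−0.11552·12) = 97.500 mg/L
Dose 4 (15 mg at t=12 h): 15·exp(−0.11552·8) = 5.953 mg/L
Dose 5 (200 mg at t=16 h): 200·exp(−0.11552·4) = 125.992 mg/L
C(20) = 43.157 + 19.686 + 97.500 + 5.953 + 125.992 = 292.289 mg/L

292.289 mg/L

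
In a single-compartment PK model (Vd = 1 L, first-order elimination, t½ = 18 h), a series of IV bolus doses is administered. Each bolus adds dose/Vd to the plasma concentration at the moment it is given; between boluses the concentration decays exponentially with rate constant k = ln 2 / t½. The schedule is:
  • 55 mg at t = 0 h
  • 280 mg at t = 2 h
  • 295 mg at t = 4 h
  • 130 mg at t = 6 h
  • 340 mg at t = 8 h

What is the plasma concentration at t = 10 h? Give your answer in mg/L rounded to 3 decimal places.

k = ln 2 / 18 = 0.03851 per h
Dose 1 (55 mg at t=0 h): 55·exp(−0.03851·10) = 37.422 mg/L
Dose 2 (280 mg at t=2 h): 280·exp(−0.03851·8) = 205.763 mg/L
Dose 3 (295 mg at t=4 h): 295·exp(−0.03851·6) = 234.142 mg/L
Dose 4 (130 mg at t=6 h): 130·exp(−0.03851·4) = 111.442 mg/L
Dose 5 (340 mg at t=8 h): 340·exp(−0.03851·2) = 314.797 mg/L
C(10) = 37.422 + 205.763 + 234.142 + 111.442 + 314.797 = 903.565 mg/L

903.565 mg/L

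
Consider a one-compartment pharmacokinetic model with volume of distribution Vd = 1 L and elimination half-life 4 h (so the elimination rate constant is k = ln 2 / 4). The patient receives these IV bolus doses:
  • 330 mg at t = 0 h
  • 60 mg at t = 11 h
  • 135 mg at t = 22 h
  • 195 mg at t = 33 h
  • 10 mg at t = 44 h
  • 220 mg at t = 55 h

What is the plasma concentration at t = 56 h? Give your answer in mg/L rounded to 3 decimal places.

k = ln 2 / 4 = 0.17329 per h
Dose 1 (330 mg at t=0 h): 330·exp(−0.17329·56) = 0.020 mg/L
Dose 2 (60 mg at t=11 h): 60·exp(−0.17329·45) = 0.025 mg/L
Dose 3 (135 mg at t=22 h): 135·exp(−0.17329·34) = 0.373 mg/L
Dose 4 (195 mg at t=33 h): 195·exp(−0.17329·23) = 3.623 mg/L
Dose 5 (10 mg at t=44 h): 10·exp(−0.17329·12) = 1.250 mg/L
Dose 6 (220 mg at t=55 h): 220·exp(−0.17329·1) = 184.997 mg/L
C(56) = 0.020 + 0.025 + 0.373 + 3.623 + 1.250 + 184.997 = 190.288 mg/L

190.288 mg/L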